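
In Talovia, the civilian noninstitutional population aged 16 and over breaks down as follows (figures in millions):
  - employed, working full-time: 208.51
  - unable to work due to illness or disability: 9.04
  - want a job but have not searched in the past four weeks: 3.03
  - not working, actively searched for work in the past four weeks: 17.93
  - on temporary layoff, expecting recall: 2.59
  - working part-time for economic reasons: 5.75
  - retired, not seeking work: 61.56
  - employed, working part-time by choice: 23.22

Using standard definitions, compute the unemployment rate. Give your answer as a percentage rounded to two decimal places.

Unemployment rate ≈ 7.95%.

Employed = 208.51 + 5.75 + 23.22 = 237.48 million (anyone who worked, including part-time for economic reasons, counts as employed).
Unemployed = 17.93 + 2.59 = 20.52 million (jobless and actively searching, or on temporary layoff).
Labor force = 237.48 + 20.52 = 258.00 million.
Unemployment rate = 20.52 / 258.00 = 7.95%.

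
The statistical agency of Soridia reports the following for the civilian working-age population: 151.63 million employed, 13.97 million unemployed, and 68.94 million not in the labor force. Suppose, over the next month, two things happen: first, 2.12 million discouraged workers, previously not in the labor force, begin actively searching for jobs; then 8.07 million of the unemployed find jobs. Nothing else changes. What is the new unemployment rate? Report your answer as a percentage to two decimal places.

Initially, labor force = 151.63 + 13.97 = 165.60 million, so u = 13.97/165.60 = 8.44%.
After the first change, unemployed and labor force both rise by 2.12 → E = 151.63, U = 16.09, labor force = 167.72 million.
After the second change, unemployed falls and employed rises by 8.07; labor force unchanged → E = 159.70, U = 8.02, labor force = 167.72 million.
New unemployment rate = 8.02 / 167.72 = 4.78%.

New unemployment rate ≈ 4.78%.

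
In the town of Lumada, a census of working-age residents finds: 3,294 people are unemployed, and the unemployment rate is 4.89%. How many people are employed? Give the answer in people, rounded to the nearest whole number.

About 64,068 are employed.

Labor force = U / u = 3,294 / 0.0489 ≈ 67,362.
Employed = labor force − unemployed = 67,362 − 3,294 = 64,068.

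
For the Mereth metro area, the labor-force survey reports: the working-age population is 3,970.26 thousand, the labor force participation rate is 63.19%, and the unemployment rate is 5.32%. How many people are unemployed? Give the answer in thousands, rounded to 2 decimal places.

About 133.47 thousand are unemployed.

Labor force = 0.6319 × 3,970.26 = 2,508.81 thousand.
Unemployed = 0.0532 × 2,508.81 ≈ 133.47 thousand.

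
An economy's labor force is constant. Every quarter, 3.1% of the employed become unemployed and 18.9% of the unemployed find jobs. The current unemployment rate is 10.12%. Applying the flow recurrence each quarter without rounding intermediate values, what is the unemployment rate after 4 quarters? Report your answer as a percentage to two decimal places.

With a fixed labor force, u_{t+1} = u_t + s·(1−u_t) − f·u_t = u_t·(1−s−f) + s.
Here 1−s−f = 0.780 and s = 0.031.
u_1 = 0.101200 × 0.780 + 0.031 = 0.109936.
u_2 = 0.109936 × 0.780 + 0.031 = 0.116750.
u_3 = 0.116750 × 0.780 + 0.031 = 0.122065.
u_4 = 0.122065 × 0.780 + 0.031 = 0.126211.

Unemployment rate after four quarters ≈ 12.62%.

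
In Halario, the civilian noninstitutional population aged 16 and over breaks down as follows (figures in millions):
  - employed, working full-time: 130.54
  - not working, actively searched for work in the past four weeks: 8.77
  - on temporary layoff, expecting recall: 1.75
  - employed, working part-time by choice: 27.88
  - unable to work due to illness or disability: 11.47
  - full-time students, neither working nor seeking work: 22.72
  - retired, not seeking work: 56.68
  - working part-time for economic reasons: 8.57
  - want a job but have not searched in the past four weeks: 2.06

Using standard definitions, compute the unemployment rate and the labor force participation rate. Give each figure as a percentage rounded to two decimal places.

Unemployment rate ≈ 5.93%; labor force participation rate ≈ 65.64%.

Employed = 130.54 + 27.88 + 8.57 = 166.99 million (anyone who worked, including part-time for economic reasons, counts as employed).
Unemployed = 8.77 + 1.75 = 10.52 million (jobless and actively searching, or on temporary layoff).
Labor force = 166.99 + 10.52 = 177.51 million.
Not in labor force = 11.47 + 22.72 + 56.68 + 2.06 = 92.93 million (those not working and not actively searching are outside the labor force — including those who want a job but have given up searching).
Civilian working-age population = 177.51 + 92.93 = 270.44 million.
Unemployment rate = 10.52 / 177.51 = 5.93%.
Labor force participation rate = 177.51 / 270.44 = 65.64%.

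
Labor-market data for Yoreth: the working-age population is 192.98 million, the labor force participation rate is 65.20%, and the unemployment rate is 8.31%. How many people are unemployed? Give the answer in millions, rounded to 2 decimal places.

About 10.46 million are unemployed.

Labor force = 0.6520 × 192.98 = 125.82 million.
Unemployed = 0.0831 × 125.82 ≈ 10.46 million.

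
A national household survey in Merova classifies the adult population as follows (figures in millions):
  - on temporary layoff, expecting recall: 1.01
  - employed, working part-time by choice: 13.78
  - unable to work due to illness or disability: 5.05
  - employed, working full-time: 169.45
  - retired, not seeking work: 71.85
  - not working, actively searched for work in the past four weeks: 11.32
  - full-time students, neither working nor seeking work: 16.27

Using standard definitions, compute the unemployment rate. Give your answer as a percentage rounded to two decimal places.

Unemployment rate ≈ 6.30%.

Employed = 13.78 + 169.45 = 183.23 million.
Unemployed = 1.01 + 11.32 = 12.33 million (jobless and actively searching, or on temporary layoff).
Labor force = 183.23 + 12.33 = 195.56 million.
Unemployment rate = 12.33 / 195.56 = 6.30%.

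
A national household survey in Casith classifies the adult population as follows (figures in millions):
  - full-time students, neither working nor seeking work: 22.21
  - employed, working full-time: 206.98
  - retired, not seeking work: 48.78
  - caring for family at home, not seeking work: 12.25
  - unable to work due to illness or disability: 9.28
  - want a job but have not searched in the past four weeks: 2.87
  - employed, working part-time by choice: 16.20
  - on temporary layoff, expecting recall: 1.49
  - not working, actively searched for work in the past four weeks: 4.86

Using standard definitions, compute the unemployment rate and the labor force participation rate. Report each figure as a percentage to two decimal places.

Unemployment rate ≈ 2.77%; labor force participation rate ≈ 70.64%.

Employed = 206.98 + 16.20 = 223.18 million.
Unemployed = 1.49 + 4.86 = 6.35 million (jobless and actively searching, or on temporary layoff).
Labor force = 223.18 + 6.35 = 229.53 million.
Not in labor force = 22.21 + 48.78 + 12.25 + 9.28 + 2.87 = 95.39 million (those not working and not actively searching are outside the labor force — including those who want a job but have given up searching).
Civilian working-age population = 229.53 + 95.39 = 324.92 million.
Unemployment rate = 6.35 / 229.53 = 2.77%.
Labor force participation rate = 229.53 / 324.92 = 70.64%.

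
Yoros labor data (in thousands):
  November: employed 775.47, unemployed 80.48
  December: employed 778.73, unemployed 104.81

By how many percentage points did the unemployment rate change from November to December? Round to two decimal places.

The unemployment rate changed by +2.46 percentage points.

November: labor force = 775.47 + 80.48 = 855.95; u = 80.48/855.95 = 9.40%.
December: labor force = 778.73 + 104.81 = 883.54; u = 104.81/883.54 = 11.86%.
Change = 11.86% − 9.40% = +2.46 pp.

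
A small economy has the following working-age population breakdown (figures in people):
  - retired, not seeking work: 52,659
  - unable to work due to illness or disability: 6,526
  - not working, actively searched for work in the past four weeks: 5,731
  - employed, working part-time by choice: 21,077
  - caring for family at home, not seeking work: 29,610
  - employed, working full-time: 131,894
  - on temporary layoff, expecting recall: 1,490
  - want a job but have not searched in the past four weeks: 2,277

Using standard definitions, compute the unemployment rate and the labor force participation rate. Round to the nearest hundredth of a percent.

Employed = 21,077 + 131,894 = 152,971.
Unemployed = 5,731 + 1,490 = 7,221 (jobless and actively searching, or on temporary layoff).
Labor force = 152,971 + 7,221 = 160,192.
Not in labor force = 52,659 + 6,526 + 29,610 + 2,277 = 91,072 (those not working and not actively searching are outside the labor force — including those who want a job but have given up searching).
Civilian working-age population = 160,192 + 91,072 = 251,264.
Unemployment rate = 7,221 / 160,192 = 4.51%.
Labor force participation rate = 160,192 / 251,264 = 63.75%.

Unemployment rate ≈ 4.51%; labor force participation rate ≈ 63.75%.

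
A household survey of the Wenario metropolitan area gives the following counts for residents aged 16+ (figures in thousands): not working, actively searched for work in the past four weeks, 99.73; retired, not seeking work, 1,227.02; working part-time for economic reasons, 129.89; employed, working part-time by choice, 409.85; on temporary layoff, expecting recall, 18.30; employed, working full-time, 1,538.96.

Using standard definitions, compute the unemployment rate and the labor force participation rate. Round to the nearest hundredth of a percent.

Unemployment rate ≈ 5.37%; labor force participation rate ≈ 64.16%.

Employed = 129.89 + 409.85 + 1,538.96 = 2,078.70 thousand (anyone who worked, including part-time for economic reasons, counts as employed).
Unemployed = 99.73 + 18.30 = 118.03 thousand (jobless and actively searching, or on temporary layoff).
Labor force = 2,078.70 + 118.03 = 2,196.73 thousand.
Not in labor force = 1,227.02 thousand (those not working and not actively searching are outside the labor force).
Civilian working-age population = 2,196.73 + 1,227.02 = 3,423.75 thousand.
Unemployment rate = 118.03 / 2,196.73 = 5.37%.
Labor force participation rate = 2,196.73 / 3,423.75 = 64.16%.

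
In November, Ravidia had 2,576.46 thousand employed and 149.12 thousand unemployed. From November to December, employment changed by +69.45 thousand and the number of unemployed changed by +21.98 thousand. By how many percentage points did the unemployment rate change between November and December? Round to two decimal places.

The unemployment rate changed by +0.60 percentage points.

November: labor force = 2,576.46 + 149.12 = 2,725.58; u = 149.12/2,725.58 = 5.47%.
December: labor force = 2,645.91 + 171.10 = 2,817.01; u = 171.10/2,817.01 = 6.07%.
Change = 6.07% − 5.47% = +0.60 pp.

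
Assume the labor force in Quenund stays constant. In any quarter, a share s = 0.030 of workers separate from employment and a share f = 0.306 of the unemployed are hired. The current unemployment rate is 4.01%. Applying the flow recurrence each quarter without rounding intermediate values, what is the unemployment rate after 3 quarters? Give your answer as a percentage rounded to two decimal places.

With a fixed labor force, u_{t+1} = u_t + s·(1−u_t) − f·u_t = u_t·(1−s−f) + s.
Here 1−s−f = 0.664 and s = 0.030.
u_1 = 0.040100 × 0.664 + 0.030 = 0.056626.
u_2 = 0.056626 × 0.664 + 0.030 = 0.067600.
u_3 = 0.067600 × 0.664 + 0.030 = 0.074886.

Unemployment rate after three quarters ≈ 7.49%.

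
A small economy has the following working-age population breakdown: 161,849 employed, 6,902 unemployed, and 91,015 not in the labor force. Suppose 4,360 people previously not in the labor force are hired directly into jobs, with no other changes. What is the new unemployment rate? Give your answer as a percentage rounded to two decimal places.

Initially, labor force = 161,849 + 6,902 = 168,751, so u = 6,902/168,751 = 4.09%.
After the change, employed and labor force both rise by 4,360; unemployed unchanged → E = 166,209, U = 6,902, labor force = 173,111.
New unemployment rate = 6,902 / 173,111 = 3.99%.

New unemployment rate ≈ 3.99%.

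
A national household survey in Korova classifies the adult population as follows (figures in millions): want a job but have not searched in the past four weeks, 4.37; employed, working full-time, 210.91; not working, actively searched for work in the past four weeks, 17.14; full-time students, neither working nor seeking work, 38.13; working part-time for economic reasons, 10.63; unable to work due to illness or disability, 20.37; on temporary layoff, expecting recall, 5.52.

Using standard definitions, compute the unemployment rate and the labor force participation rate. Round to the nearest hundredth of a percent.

Employed = 210.91 + 10.63 = 221.54 million (anyone who worked, including part-time for economic reasons, counts as employed).
Unemployed = 17.14 + 5.52 = 22.66 million (jobless and actively searching, or on temporary layoff).
Labor force = 221.54 + 22.66 = 244.20 million.
Not in labor force = 4.37 + 38.13 + 20.37 = 62.87 million (those not working and not actively searching are outside the labor force — including those who want a job but have given up searching).
Civilian working-age population = 244.20 + 62.87 = 307.07 million.
Unemployment rate = 22.66 / 244.20 = 9.28%.
Labor force participation rate = 244.20 / 307.07 = 79.53%.

Unemployment rate ≈ 9.28%; labor force participation rate ≈ 79.53%.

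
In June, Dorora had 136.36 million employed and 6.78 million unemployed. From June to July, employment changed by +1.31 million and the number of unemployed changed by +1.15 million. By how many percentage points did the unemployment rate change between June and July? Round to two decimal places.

June: labor force = 136.36 + 6.78 = 143.14; u = 6.78/143.14 = 4.74%.
July: labor force = 137.67 + 7.93 = 145.60; u = 7.93/145.60 = 5.45%.
Change = 5.45% − 4.74% = +0.71 pp.

The unemployment rate changed by +0.71 percentage points.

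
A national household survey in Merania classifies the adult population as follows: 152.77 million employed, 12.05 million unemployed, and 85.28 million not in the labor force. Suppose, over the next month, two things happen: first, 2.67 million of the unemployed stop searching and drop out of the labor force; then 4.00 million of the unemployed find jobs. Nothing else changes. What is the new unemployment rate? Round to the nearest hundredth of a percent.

Initially, labor force = 152.77 + 12.05 = 164.82 million, so u = 12.05/164.82 = 7.31%.
After the first change, unemployed and labor force both fall by 2.67 → E = 152.77, U = 9.38, labor force = 162.15 million.
After the second change, unemployed falls and employed rises by 4.00; labor force unchanged → E = 156.77, U = 5.38, labor force = 162.15 million.
New unemployment rate = 5.38 / 162.15 = 3.32%.

New unemployment rate ≈ 3.32%.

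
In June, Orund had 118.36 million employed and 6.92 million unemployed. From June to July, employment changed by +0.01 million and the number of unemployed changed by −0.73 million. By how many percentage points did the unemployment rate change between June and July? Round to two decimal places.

The unemployment rate changed by −0.55 percentage points.

June: labor force = 118.36 + 6.92 = 125.28; u = 6.92/125.28 = 5.52%.
July: labor force = 118.37 + 6.19 = 124.56; u = 6.19/124.56 = 4.97%.
Change = 4.97% − 5.52% = −0.55 pp.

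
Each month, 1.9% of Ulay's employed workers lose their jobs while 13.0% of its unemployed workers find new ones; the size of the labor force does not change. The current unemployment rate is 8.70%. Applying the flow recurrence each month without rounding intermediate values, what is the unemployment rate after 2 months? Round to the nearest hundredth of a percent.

Unemployment rate after two months ≈ 9.82%.

With a fixed labor force, u_{t+1} = u_t + s·(1−u_t) − f·u_t = u_t·(1−s−f) + s.
Here 1−s−f = 0.851 and s = 0.019.
u_1 = 0.087000 × 0.851 + 0.019 = 0.093037.
u_2 = 0.093037 × 0.851 + 0.019 = 0.098174.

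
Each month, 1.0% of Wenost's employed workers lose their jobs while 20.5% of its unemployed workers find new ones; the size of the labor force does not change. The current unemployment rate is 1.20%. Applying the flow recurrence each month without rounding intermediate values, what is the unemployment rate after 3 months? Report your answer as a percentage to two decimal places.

With a fixed labor force, u_{t+1} = u_t + s·(1−u_t) − f·u_t = u_t·(1−s−f) + s.
Here 1−s−f = 0.785 and s = 0.010.
u_1 = 0.012000 × 0.785 + 0.010 = 0.019420.
u_2 = 0.019420 × 0.785 + 0.010 = 0.025245.
u_3 = 0.025245 × 0.785 + 0.010 = 0.029817.

Unemployment rate after three months ≈ 2.98%.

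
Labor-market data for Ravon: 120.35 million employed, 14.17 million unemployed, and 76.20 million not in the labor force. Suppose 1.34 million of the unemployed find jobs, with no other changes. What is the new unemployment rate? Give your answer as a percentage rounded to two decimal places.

New unemployment rate ≈ 9.54%.

Initially, labor force = 120.35 + 14.17 = 134.52 million, so u = 14.17/134.52 = 10.53%.
After the change, unemployed falls and employed rises by 1.34; labor force unchanged → E = 121.69, U = 12.83, labor force = 134.52 million.
New unemployment rate = 12.83 / 134.52 = 9.54%.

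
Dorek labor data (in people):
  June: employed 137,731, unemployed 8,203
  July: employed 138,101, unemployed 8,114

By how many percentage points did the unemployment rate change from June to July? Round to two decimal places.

June: labor force = 137,731 + 8,203 = 145,934; u = 8,203/145,934 = 5.62%.
July: labor force = 138,101 + 8,114 = 146,215; u = 8,114/146,215 = 5.55%.
Change = 5.55% − 5.62% = −0.07 pp.

The unemployment rate changed by −0.07 percentage points.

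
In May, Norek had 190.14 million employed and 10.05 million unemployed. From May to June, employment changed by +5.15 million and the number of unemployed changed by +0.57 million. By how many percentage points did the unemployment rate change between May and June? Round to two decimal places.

The unemployment rate changed by +0.14 percentage points.

May: labor force = 190.14 + 10.05 = 200.19; u = 10.05/200.19 = 5.02%.
June: labor force = 195.29 + 10.62 = 205.91; u = 10.62/205.91 = 5.16%.
Change = 5.16% − 5.02% = +0.14 pp.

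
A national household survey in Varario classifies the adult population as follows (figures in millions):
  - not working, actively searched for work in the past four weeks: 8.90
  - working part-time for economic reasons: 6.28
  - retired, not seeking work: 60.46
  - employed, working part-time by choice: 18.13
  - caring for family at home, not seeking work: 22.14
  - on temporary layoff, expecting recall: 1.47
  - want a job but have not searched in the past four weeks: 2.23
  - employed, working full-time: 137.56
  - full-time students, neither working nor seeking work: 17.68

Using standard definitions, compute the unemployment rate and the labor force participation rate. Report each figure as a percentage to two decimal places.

Unemployment rate ≈ 6.02%; labor force participation rate ≈ 62.70%.

Employed = 6.28 + 18.13 + 137.56 = 161.97 million (anyone who worked, including part-time for economic reasons, counts as employed).
Unemployed = 8.90 + 1.47 = 10.37 million (jobless and actively searching, or on temporary layoff).
Labor force = 161.97 + 10.37 = 172.34 million.
Not in labor force = 60.46 + 22.14 + 2.23 + 17.68 = 102.51 million (those not working and not actively searching are outside the labor force — including those who want a job but have given up searching).
Civilian working-age population = 172.34 + 102.51 = 274.85 million.
Unemployment rate = 10.37 / 172.34 = 6.02%.
Labor force participation rate = 172.34 / 274.85 = 62.70%.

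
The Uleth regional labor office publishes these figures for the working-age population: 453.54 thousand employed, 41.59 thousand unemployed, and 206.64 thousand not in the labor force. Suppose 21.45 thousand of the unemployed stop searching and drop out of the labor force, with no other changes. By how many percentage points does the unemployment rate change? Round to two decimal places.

Initially, labor force = 453.54 + 41.59 = 495.13 thousand, so u = 41.59/495.13 = 8.40%.
After the change, unemployed and labor force both fall by 21.45 → E = 453.54, U = 20.14, labor force = 473.68 thousand.
New unemployment rate = 20.14 / 473.68 = 4.25%.
Change = 4.25% − 8.40% = −4.15 percentage points.

The unemployment rate changes by −4.15 percentage points.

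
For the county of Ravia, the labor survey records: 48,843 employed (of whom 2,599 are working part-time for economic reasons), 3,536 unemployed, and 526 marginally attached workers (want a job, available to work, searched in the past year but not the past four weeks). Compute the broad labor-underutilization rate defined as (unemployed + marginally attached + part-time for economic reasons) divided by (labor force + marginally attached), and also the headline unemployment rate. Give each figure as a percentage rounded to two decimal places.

Broad underutilization rate ≈ 12.59%; headline unemployment rate ≈ 6.75%.

Labor force = 48,843 + 3,536 = 52,379.
Numerator = 3,536 + 526 + 2,599 = 6,661.
Denominator = 52,379 + 526 = 52,905.
Broad rate = 6,661 / 52,905 = 12.59%.
Headline unemployment rate = 3,536 / 52,379 = 6.75%.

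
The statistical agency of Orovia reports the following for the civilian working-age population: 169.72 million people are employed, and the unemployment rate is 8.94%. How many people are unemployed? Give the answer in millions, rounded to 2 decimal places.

Let U be the number unemployed. The labor force is E + U, and U/(E+U) = 0.0894.
So U = 0.0894 × 169.72 / (1 − 0.0894) = 15.1730 / 0.9106 ≈ 16.66 million.

About 16.66 million are unemployed.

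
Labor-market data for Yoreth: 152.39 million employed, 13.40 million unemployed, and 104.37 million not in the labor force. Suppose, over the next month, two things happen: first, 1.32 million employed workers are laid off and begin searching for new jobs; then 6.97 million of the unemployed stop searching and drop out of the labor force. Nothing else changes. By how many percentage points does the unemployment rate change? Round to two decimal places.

Initially, labor force = 152.39 + 13.40 = 165.79 million, so u = 13.40/165.79 = 8.08%.
After the first change, employed falls and unemployed rises by 1.32; labor force unchanged → E = 151.07, U = 14.72, labor force = 165.79 million.
After the second change, unemployed and labor force both fall by 6.97 → E = 151.07, U = 7.75, labor force = 158.82 million.
New unemployment rate = 7.75 / 158.82 = 4.88%.
Change = 4.88% − 8.08% = −3.20 percentage points.

The unemployment rate changes by −3.20 percentage points.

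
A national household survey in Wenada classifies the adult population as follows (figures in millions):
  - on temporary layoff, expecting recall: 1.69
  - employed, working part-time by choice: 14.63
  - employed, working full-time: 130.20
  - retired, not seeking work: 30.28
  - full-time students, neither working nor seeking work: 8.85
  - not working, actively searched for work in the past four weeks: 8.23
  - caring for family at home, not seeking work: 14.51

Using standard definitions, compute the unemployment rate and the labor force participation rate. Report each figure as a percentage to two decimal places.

Employed = 14.63 + 130.20 = 144.83 million.
Unemployed = 1.69 + 8.23 = 9.92 million (jobless and actively searching, or on temporary layoff).
Labor force = 144.83 + 9.92 = 154.75 million.
Not in labor force = 30.28 + 8.85 + 14.51 = 53.64 million (those not working and not actively searching are outside the labor force).
Civilian working-age population = 154.75 + 53.64 = 208.39 million.
Unemployment rate = 9.92 / 154.75 = 6.41%.
Labor force participation rate = 154.75 / 208.39 = 74.26%.

Unemployment rate ≈ 6.41%; labor force participation rate ≈ 74.26%.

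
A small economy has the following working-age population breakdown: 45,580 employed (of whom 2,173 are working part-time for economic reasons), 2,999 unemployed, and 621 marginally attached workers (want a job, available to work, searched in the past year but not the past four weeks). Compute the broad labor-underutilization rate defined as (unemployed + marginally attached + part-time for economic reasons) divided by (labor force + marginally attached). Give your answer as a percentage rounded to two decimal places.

Broad underutilization rate ≈ 11.77%.

Labor force = 45,580 + 2,999 = 48,579.
Numerator = 2,999 + 621 + 2,173 = 5,793.
Denominator = 48,579 + 621 = 49,200.
Broad rate = 5,793 / 49,200 = 11.77%.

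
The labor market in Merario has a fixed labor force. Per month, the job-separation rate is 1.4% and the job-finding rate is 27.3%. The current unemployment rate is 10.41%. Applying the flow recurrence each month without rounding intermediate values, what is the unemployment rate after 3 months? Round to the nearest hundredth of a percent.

With a fixed labor force, u_{t+1} = u_t + s·(1−u_t) − f·u_t = u_t·(1−s−f) + s.
Here 1−s−f = 0.713 and s = 0.014.
u_1 = 0.104100 × 0.713 + 0.014 = 0.088223.
u_2 = 0.088223 × 0.713 + 0.014 = 0.076903.
u_3 = 0.076903 × 0.713 + 0.014 = 0.068832.

Unemployment rate after three months ≈ 6.88%.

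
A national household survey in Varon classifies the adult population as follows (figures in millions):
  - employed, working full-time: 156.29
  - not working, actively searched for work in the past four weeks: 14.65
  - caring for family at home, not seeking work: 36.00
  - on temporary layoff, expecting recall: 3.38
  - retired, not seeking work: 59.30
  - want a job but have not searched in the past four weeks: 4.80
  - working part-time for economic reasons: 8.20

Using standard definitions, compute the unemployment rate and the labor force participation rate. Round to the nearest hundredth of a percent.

Employed = 156.29 + 8.20 = 164.49 million (anyone who worked, including part-time for economic reasons, counts as employed).
Unemployed = 14.65 + 3.38 = 18.03 million (jobless and actively searching, or on temporary layoff).
Labor force = 164.49 + 18.03 = 182.52 million.
Not in labor force = 36.00 + 59.30 + 4.80 = 100.10 million (those not working and not actively searching are outside the labor force — including those who want a job but have given up searching).
Civilian working-age population = 182.52 + 100.10 = 282.62 million.
Unemployment rate = 18.03 / 182.52 = 9.88%.
Labor force participation rate = 182.52 / 282.62 = 64.58%.

Unemployment rate ≈ 9.88%; labor force participation rate ≈ 64.58%.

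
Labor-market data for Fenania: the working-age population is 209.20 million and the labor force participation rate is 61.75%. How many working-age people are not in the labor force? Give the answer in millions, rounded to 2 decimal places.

About 80.02 million are not in the labor force.

Share not in the labor force = 1 − 0.6175 = 0.3825.
Not in labor force = 0.3825 × 209.20 ≈ 80.02 million.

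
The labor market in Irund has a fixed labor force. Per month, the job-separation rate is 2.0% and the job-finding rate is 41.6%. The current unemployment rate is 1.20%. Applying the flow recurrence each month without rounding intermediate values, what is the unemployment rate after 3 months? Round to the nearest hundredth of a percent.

Unemployment rate after three months ≈ 3.98%.

With a fixed labor force, u_{t+1} = u_t + s·(1−u_t) − f·u_t = u_t·(1−s−f) + s.
Here 1−s−f = 0.564 and s = 0.020.
u_1 = 0.012000 × 0.564 + 0.020 = 0.026768.
u_2 = 0.026768 × 0.564 + 0.020 = 0.035097.
u_3 = 0.035097 × 0.564 + 0.020 = 0.039795.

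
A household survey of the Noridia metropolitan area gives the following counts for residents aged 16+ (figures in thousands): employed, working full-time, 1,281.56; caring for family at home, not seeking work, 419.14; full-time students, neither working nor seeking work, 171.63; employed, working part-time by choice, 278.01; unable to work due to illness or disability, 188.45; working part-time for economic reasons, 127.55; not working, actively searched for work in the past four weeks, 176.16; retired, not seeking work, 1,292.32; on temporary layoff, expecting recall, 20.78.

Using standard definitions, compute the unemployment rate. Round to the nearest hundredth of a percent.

Employed = 1,281.56 + 278.01 + 127.55 = 1,687.12 thousand (anyone who worked, including part-time for economic reasons, counts as employed).
Unemployed = 176.16 + 20.78 = 196.94 thousand (jobless and actively searching, or on temporary layoff).
Labor force = 1,687.12 + 196.94 = 1,884.06 thousand.
Unemployment rate = 196.94 / 1,884.06 = 10.45%.

Unemployment rate ≈ 10.45%.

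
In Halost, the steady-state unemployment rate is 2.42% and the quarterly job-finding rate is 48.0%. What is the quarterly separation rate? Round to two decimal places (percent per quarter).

Separation rate ≈ 1.19% per quarter.

From u* = s/(s+f): s = u·f/(1−u).
s = 0.0242 × 48.0 / (1 − 0.0242) = 1.1616 / 0.9758 ≈ 1.19% per quarter.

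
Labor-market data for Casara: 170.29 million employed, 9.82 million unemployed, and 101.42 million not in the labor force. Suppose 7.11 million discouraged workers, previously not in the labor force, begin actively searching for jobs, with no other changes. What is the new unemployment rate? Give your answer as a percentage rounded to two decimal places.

New unemployment rate ≈ 9.04%.

Initially, labor force = 170.29 + 9.82 = 180.11 million, so u = 9.82/180.11 = 5.45%.
After the change, unemployed and labor force both rise by 7.11 → E = 170.29, U = 16.93, labor force = 187.22 million.
New unemployment rate = 16.93 / 187.22 = 9.04%.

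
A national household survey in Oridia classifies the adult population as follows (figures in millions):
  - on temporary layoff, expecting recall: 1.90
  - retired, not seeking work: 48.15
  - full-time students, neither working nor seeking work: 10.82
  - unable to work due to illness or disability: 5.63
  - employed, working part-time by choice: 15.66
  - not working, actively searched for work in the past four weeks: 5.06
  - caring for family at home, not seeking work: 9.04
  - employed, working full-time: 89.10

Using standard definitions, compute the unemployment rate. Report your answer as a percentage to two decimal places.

Employed = 15.66 + 89.10 = 104.76 million.
Unemployed = 1.90 + 5.06 = 6.96 million (jobless and actively searching, or on temporary layoff).
Labor force = 104.76 + 6.96 = 111.72 million.
Unemployment rate = 6.96 / 111.72 = 6.23%.

Unemployment rate ≈ 6.23%.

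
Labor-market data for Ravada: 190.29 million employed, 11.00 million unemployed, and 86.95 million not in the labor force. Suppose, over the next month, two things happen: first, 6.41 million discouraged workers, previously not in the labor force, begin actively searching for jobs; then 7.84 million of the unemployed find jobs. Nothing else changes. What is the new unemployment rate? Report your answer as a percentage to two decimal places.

Initially, labor force = 190.29 + 11.00 = 201.29 million, so u = 11.00/201.29 = 5.46%.
After the first change, unemployed and labor force both rise by 6.41 → E = 190.29, U = 17.41, labor force = 207.70 million.
After the second change, unemployed falls and employed rises by 7.84; labor force unchanged → E = 198.13, U = 9.57, labor force = 207.70 million.
New unemployment rate = 9.57 / 207.70 = 4.61%.

New unemployment rate ≈ 4.61%.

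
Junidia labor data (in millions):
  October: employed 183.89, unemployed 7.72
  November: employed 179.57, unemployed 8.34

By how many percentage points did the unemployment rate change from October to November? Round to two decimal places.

October: labor force = 183.89 + 7.72 = 191.61; u = 7.72/191.61 = 4.03%.
November: labor force = 179.57 + 8.34 = 187.91; u = 8.34/187.91 = 4.44%.
Change = 4.44% − 4.03% = +0.41 pp.

The unemployment rate changed by +0.41 percentage points.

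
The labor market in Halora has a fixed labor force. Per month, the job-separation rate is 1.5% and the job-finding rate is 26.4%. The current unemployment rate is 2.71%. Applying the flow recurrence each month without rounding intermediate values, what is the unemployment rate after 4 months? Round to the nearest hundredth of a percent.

Unemployment rate after four months ≈ 4.66%.

With a fixed labor force, u_{t+1} = u_t + s·(1−u_t) − f·u_t = u_t·(1−s−f) + s.
Here 1−s−f = 0.721 and s = 0.015.
u_1 = 0.027100 × 0.721 + 0.015 = 0.034539.
u_2 = 0.034539 × 0.721 + 0.015 = 0.039903.
u_3 = 0.039903 × 0.721 + 0.015 = 0.043770.
u_4 = 0.043770 × 0.721 + 0.015 = 0.046558.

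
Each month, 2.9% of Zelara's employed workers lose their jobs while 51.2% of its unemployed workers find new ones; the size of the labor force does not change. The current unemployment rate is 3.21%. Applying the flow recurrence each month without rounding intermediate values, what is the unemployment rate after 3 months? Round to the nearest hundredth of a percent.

Unemployment rate after three months ≈ 5.15%.

With a fixed labor force, u_{t+1} = u_t + s·(1−u_t) − f·u_t = u_t·(1−s−f) + s.
Here 1−s−f = 0.459 and s = 0.029.
u_1 = 0.032100 × 0.459 + 0.029 = 0.043734.
u_2 = 0.043734 × 0.459 + 0.029 = 0.049074.
u_3 = 0.049074 × 0.459 + 0.029 = 0.051525.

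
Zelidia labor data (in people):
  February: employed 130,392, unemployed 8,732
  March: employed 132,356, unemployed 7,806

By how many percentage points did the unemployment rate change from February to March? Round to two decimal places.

February: labor force = 130,392 + 8,732 = 139,124; u = 8,732/139,124 = 6.28%.
March: labor force = 132,356 + 7,806 = 140,162; u = 7,806/140,162 = 5.57%.
Change = 5.57% − 6.28% = −0.71 pp.

The unemployment rate changed by −0.71 percentage points.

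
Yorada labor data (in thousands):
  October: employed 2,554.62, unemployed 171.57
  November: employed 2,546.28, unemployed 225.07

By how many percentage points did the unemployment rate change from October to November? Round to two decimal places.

October: labor force = 2,554.62 + 171.57 = 2,726.19; u = 171.57/2,726.19 = 6.29%.
November: labor force = 2,546.28 + 225.07 = 2,771.35; u = 225.07/2,771.35 = 8.12%.
Change = 8.12% − 6.29% = +1.83 pp.

The unemployment rate changed by +1.83 percentage points.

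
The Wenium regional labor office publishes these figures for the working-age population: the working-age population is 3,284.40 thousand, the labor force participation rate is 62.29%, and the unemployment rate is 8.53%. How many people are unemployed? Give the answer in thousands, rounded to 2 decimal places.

Labor force = 0.6229 × 3,284.40 = 2,045.85 thousand.
Unemployed = 0.0853 × 2,045.85 ≈ 174.51 thousand.

About 174.51 thousand are unemployed.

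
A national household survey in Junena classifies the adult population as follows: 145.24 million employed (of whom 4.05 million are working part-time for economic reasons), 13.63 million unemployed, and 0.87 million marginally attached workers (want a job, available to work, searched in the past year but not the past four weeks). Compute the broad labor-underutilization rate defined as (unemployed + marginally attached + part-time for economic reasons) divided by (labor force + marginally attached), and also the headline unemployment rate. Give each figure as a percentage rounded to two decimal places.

Broad underutilization rate ≈ 11.61%; headline unemployment rate ≈ 8.58%.

Labor force = 145.24 + 13.63 = 158.87 million.
Numerator = 13.63 + 0.87 + 4.05 = 18.55 million.
Denominator = 158.87 + 0.87 = 159.74 million.
Broad rate = 18.55 / 159.74 = 11.61%.
Headline unemployment rate = 13.63 / 158.87 = 8.58%.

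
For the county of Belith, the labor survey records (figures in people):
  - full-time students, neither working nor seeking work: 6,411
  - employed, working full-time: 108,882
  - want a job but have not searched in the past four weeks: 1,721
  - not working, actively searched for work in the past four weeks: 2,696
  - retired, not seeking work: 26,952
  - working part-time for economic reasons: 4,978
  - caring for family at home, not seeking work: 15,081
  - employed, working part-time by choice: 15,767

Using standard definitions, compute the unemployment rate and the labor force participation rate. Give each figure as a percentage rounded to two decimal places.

Employed = 108,882 + 4,978 + 15,767 = 129,627 (anyone who worked, including part-time for economic reasons, counts as employed).
Unemployed = 2,696.
Labor force = 129,627 + 2,696 = 132,323.
Not in labor force = 6,411 + 1,721 + 26,952 + 15,081 = 50,165 (those not working and not actively searching are outside the labor force — including those who want a job but have given up searching).
Civilian working-age population = 132,323 + 50,165 = 182,488.
Unemployment rate = 2,696 / 132,323 = 2.04%.
Labor force participation rate = 132,323 / 182,488 = 72.51%.

Unemployment rate ≈ 2.04%; labor force participation rate ≈ 72.51%.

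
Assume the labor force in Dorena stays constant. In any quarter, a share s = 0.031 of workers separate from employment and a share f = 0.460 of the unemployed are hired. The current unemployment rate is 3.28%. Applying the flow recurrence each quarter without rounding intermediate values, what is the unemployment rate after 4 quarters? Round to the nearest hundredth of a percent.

Unemployment rate after four quarters ≈ 6.11%.

With a fixed labor force, u_{t+1} = u_t + s·(1−u_t) − f·u_t = u_t·(1−s−f) + s.
Here 1−s−f = 0.509 and s = 0.031.
u_1 = 0.032800 × 0.509 + 0.031 = 0.047695.
u_2 = 0.047695 × 0.509 + 0.031 = 0.055277.
u_3 = 0.055277 × 0.509 + 0.031 = 0.059136.
u_4 = 0.059136 × 0.509 + 0.031 = 0.061100.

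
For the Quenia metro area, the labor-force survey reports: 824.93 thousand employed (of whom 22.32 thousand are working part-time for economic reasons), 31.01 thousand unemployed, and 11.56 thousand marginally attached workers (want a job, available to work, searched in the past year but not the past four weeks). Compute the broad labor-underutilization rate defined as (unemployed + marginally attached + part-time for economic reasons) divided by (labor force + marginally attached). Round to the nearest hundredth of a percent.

Broad underutilization rate ≈ 7.48%.

Labor force = 824.93 + 31.01 = 855.94 thousand.
Numerator = 31.01 + 11.56 + 22.32 = 64.89 thousand.
Denominator = 855.94 + 11.56 = 867.50 thousand.
Broad rate = 64.89 / 867.50 = 7.48%.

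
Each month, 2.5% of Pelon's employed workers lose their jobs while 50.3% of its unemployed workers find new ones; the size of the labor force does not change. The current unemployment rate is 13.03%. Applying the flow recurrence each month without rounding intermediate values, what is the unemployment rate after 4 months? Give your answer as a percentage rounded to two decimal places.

With a fixed labor force, u_{t+1} = u_t + s·(1−u_t) − f·u_t = u_t·(1−s−f) + s.
Here 1−s−f = 0.472 and s = 0.025.
u_1 = 0.130300 × 0.472 + 0.025 = 0.086502.
u_2 = 0.086502 × 0.472 + 0.025 = 0.065829.
u_3 = 0.065829 × 0.472 + 0.025 = 0.056071.
u_4 = 0.056071 × 0.472 + 0.025 = 0.051466.

Unemployment rate after four months ≈ 5.15%.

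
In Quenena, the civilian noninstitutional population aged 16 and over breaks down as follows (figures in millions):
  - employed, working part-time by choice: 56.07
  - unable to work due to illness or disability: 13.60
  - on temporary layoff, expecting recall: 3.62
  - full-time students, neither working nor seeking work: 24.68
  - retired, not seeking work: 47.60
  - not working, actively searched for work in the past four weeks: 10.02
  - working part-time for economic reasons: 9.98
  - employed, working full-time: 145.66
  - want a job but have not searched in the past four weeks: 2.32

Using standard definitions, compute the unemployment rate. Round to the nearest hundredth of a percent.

Employed = 56.07 + 9.98 + 145.66 = 211.71 million (anyone who worked, including part-time for economic reasons, counts as employed).
Unemployed = 3.62 + 10.02 = 13.64 million (jobless and actively searching, or on temporary layoff).
Labor force = 211.71 + 13.64 = 225.35 million.
Unemployment rate = 13.64 / 225.35 = 6.05%.

Unemployment rate ≈ 6.05%.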